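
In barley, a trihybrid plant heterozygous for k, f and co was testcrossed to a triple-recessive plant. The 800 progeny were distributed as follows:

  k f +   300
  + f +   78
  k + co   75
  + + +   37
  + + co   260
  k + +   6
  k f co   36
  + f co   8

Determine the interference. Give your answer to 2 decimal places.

0.23

The two most frequent reciprocal classes, k f + and + + co, are the parental types, so the F1 was k f + / + + co.
The two rarest classes, k + + and + f co, are the double crossovers. Comparing them with the parentals, only the f allele has switched, so f is the middle locus and the order is k – f – co.
k–f: (153 + 14)/800 = 0.2087; f–co: (73 + 14)/800 = 0.1087.
Expected DCO frequency = 0.2087 × 0.1087 ≈ 0.02269; observed = 14/800 ≈ 0.01750.
Coefficient of coincidence = 0.01750/0.02269 ≈ 0.77; interference = 1 − 0.77 = 0.23.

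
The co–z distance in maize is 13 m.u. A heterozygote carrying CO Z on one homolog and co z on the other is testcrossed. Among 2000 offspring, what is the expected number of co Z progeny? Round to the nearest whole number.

A map distance of 13 m.u. corresponds to a recombination frequency of 0.130.
The F1 is CO Z / co z, so co Z is a recombinant gamete class with expected frequency r/2 = 0.130/2 = 0.0650.
Expected number = 0.0650 × 2000 = 130.00 ≈ 130.

130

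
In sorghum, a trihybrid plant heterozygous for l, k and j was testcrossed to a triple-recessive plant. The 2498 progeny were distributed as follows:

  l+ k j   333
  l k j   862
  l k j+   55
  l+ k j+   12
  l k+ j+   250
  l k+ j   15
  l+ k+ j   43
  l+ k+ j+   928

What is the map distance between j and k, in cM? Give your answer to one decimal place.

5.0 cM

The two most frequent reciprocal classes, l+ k+ j+ and l k j, are the parental types, so the F1 was l+ k+ j+ / l k j.
The two rarest classes, l+ k j+ and l k+ j, are the double crossovers. Comparing them with the parentals, only the k allele has switched, so k is the middle locus and the order is j – k – l.
Crossovers in the j–k interval produce the single-crossover classes l+ k+ j and l k j+ (43 + 55 = 98) plus the double crossovers (27).
RF(j–k) = (98 + 27) / 2498 = 125/2498 = 0.0500 → 5.0 cM.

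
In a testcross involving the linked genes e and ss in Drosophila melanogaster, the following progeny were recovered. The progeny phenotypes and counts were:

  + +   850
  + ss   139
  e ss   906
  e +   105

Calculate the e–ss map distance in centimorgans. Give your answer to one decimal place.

12.2 centimorgans

The two most frequent classes, + + (850) and e ss (906), are the parental types, so the F1 was + + / e ss.
The recombinant classes are + ss and e +: 139 + 105 = 244.
Recombination frequency = 244/2000 = 0.1220 ≈ 12.2%, i.e. 12.2 centimorgans.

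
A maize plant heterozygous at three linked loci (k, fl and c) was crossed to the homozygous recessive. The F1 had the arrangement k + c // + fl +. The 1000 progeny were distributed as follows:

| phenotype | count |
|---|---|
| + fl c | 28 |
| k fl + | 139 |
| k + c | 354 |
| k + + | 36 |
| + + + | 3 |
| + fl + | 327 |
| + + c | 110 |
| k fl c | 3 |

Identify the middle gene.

The two rarest classes, k fl c and + + +, are the double crossovers. Comparing them with the parentals, only the fl allele has switched, so fl is the middle locus and the order is k – fl – c.

fl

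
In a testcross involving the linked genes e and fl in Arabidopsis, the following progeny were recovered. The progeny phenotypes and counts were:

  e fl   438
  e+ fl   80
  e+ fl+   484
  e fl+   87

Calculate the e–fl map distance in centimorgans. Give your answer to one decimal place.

The two most frequent classes, e+ fl+ (484) and e fl (438), are the parental types, so the F1 was e+ fl+ / e fl.
The recombinant classes are e+ fl and e fl+: 80 + 87 = 167.
Recombination frequency = 167/1089 = 0.1534 ≈ 15.3%, i.e. 15.3 centimorgans.

15.3 centimorgans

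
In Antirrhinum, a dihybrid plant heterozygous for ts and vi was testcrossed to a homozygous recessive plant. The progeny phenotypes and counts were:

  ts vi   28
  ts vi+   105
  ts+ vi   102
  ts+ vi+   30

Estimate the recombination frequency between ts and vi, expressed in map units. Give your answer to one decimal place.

The two most frequent classes, ts+ vi (102) and ts vi+ (105), are the parental types, so the F1 was ts+ vi / ts vi+.
The recombinant classes are ts+ vi+ and ts vi: 30 + 28 = 58.
Recombination frequency = 58/265 = 0.2189 ≈ 21.9%, i.e. 21.9 map units.

21.9 map units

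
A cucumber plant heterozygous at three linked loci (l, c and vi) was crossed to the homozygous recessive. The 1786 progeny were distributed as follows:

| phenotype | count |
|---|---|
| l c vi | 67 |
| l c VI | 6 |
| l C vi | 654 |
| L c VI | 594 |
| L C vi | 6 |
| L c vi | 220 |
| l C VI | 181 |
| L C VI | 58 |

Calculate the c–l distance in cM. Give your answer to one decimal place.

7.7 cM

The two most frequent reciprocal classes, L c VI and l C vi, are the parental types, so the F1 was L c VI / l C vi.
The two rarest classes, l c VI and L C vi, are the double crossovers. Comparing them with the parentals, only the l allele has switched, so l is the middle locus and the order is c – l – vi.
Crossovers in the c–l interval produce the single-crossover classes L C VI and l c vi (58 + 67 = 125) plus the double crossovers (12).
RF(c–l) = (125 + 12) / 1786 = 137/1786 = 0.0767 → 7.7 cM.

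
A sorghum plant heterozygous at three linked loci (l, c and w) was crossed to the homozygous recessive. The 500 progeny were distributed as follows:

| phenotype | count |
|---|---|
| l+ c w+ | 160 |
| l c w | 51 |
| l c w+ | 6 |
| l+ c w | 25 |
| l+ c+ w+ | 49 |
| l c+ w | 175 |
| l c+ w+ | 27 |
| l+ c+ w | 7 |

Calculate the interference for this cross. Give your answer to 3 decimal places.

0.115

The two most frequent reciprocal classes, l+ c w+ and l c+ w, are the parental types, so the F1 was l+ c w+ / l c+ w.
The two rarest classes, l c w+ and l+ c+ w, are the double crossovers. Comparing them with the parentals, only the l allele has switched, so l is the middle locus and the order is w – l – c.
w–l: (52 + 13)/500 = 0.1300; l–c: (100 + 13)/500 = 0.2260.
Expected DCO frequency = 0.1300 × 0.2260 ≈ 0.02938; observed = 13/500 ≈ 0.02600.
Coefficient of coincidence = 0.02600/0.02938 ≈ 0.885; interference = 1 − 0.885 = 0.115.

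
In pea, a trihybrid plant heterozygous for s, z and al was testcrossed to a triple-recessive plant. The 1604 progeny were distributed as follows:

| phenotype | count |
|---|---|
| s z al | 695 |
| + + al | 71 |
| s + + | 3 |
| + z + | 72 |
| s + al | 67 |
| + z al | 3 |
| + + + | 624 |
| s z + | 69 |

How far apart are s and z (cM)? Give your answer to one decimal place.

The two most frequent reciprocal classes, + + + and s z al, are the parental types, so the F1 was + + + / s z al.
The two rarest classes, s + + and + z al, are the double crossovers. Comparing them with the parentals, only the s allele has switched, so s is the middle locus and the order is al – s – z.
Crossovers in the s–z interval produce the single-crossover classes + z + and s + al (72 + 67 = 139) plus the double crossovers (6).
RF(s–z) = (139 + 6) / 1604 = 145/1604 = 0.0904 → 9.0 cM.

9.0 cM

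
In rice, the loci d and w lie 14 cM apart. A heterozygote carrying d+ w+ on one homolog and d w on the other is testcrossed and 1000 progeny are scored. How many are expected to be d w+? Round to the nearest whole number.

A map distance of 14 cM corresponds to a recombination frequency of 0.140.
The F1 is d+ w+ / d w, so d w+ is a recombinant gamete class with expected frequency r/2 = 0.140/2 = 0.0700.
Expected number = 0.0700 × 1000 = 70.00 ≈ 70.

70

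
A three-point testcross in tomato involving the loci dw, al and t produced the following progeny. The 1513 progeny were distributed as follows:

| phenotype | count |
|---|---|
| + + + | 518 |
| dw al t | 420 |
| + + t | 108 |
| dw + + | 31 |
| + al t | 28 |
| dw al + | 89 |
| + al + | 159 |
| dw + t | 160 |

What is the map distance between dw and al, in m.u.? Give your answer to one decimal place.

The two most frequent reciprocal classes, + + + and dw al t, are the parental types, so the F1 was + + + / dw al t.
The two rarest classes, dw + + and + al t, are the double crossovers. Comparing them with the parentals, only the dw allele has switched, so dw is the middle locus and the order is al – dw – t.
Crossovers in the al–dw interval produce the single-crossover classes + al + and dw + t (159 + 160 = 319) plus the double crossovers (59).
RF(al–dw) = (319 + 59) / 1513 = 378/1513 = 0.2498 → 25.0 m.u.

25.0 m.u.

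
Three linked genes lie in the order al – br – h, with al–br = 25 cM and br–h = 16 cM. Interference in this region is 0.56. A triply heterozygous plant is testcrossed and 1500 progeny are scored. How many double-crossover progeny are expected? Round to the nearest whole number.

26

Map distances give recombination frequencies of 0.250 and 0.160 for the two intervals.
With interference 0.56 (so coincidence = 0.44), expected double-crossover frequency = 0.250 × 0.160 × 0.44 = 0.01760.
Expected number = 0.01760 × 1500 = 26.40 ≈ 26.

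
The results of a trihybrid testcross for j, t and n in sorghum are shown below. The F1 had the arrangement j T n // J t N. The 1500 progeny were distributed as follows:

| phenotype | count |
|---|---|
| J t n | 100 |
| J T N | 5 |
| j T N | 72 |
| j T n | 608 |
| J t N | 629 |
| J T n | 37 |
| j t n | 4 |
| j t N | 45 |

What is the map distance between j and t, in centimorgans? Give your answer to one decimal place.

The two rarest classes, j t n and J T N, are the double crossovers. Comparing them with the parentals, only the t allele has switched, so t is the middle locus and the order is n – t – j.
Crossovers in the t–j interval produce the single-crossover classes J T n and j t N (37 + 45 = 82) plus the double crossovers (9).
RF(t–j) = (82 + 9) / 1500 = 91/1500 = 0.0607 → 6.1 centimorgans.

6.1 centimorgans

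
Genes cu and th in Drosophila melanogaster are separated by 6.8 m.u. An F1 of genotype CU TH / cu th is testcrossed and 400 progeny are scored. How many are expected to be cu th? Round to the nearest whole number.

186

A map distance of 6.8 m.u. corresponds to a recombination frequency of 0.068.
The F1 is CU TH / cu th, so cu th is a parental gamete class with expected frequency (1 − r)/2 = 0.932/2 = 0.4660.
Expected number = 0.4660 × 400 = 186.40 ≈ 186.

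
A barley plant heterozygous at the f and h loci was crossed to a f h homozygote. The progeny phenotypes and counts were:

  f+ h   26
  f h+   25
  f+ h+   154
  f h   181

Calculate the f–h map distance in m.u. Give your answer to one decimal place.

13.2 m.u.

The two most frequent classes, f+ h+ (154) and f h (181), are the parental types, so the F1 was f+ h+ / f h.
The recombinant classes are f+ h and f h+: 26 + 25 = 51.
Recombination frequency = 51/386 = 0.1321 ≈ 13.2%, i.e. 13.2 m.u.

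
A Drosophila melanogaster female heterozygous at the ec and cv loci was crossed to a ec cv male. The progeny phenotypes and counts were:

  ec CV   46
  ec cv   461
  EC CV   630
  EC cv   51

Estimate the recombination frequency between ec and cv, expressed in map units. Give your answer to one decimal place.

8.2 map units

The two most frequent classes, EC CV (630) and ec cv (461), are the parental types, so the F1 was EC CV / ec cv.
The recombinant classes are EC cv and ec CV: 51 + 46 = 97.
Recombination frequency = 97/1188 = 0.0816 ≈ 8.2%, i.e. 8.2 map units.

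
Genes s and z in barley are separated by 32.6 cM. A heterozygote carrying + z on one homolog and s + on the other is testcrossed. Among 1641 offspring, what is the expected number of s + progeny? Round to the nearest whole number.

553

A map distance of 32.6 cM corresponds to a recombination frequency of 0.326.
The F1 is + z / s +, so s + is a parental gamete class with expected frequency (1 − r)/2 = 0.674/2 = 0.3370.
Expected number = 0.3370 × 1641 = 553.02 ≈ 553.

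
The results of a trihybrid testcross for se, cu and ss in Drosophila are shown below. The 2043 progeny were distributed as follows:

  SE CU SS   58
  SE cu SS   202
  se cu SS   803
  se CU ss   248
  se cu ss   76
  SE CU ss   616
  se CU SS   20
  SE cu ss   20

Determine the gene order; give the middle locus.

cu

The two most frequent reciprocal classes, SE CU ss and se cu SS, are the parental types, so the F1 was SE CU ss / se cu SS.
The two rarest classes, SE cu ss and se CU SS, are the double crossovers. Comparing them with the parentals, only the cu allele has switched, so cu is the middle locus and the order is se – cu – ss.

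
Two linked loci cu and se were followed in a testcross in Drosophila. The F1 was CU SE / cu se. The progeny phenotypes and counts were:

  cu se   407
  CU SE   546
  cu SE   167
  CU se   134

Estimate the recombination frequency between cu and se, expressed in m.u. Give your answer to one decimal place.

The recombinant classes are CU se and cu SE: 134 + 167 = 301.
Recombination frequency = 301/1254 = 0.2400 ≈ 24.0%, i.e. 24.0 m.u.

24.0 m.u.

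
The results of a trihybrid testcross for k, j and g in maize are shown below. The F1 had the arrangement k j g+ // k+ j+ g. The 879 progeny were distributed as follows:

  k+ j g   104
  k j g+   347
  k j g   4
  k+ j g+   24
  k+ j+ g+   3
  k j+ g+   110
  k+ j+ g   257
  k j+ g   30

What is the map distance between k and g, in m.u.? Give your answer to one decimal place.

6.9 m.u.

The two rarest classes, k j g and k+ j+ g+, are the double crossovers. Comparing them with the parentals, only the g allele has switched, so g is the middle locus and the order is k – g – j.
Crossovers in the k–g interval produce the single-crossover classes k+ j g+ and k j+ g (24 + 30 = 54) plus the double crossovers (7).
RF(k–g) = (54 + 7) / 879 = 61/879 = 0.0694 → 6.9 m.u.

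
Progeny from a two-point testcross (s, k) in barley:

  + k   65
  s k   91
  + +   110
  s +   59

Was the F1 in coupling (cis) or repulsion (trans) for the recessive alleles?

The two most frequent classes are + + (110) and s k (91); these are the parental (non-recombinant) types.
So the F1 carried + + on one chromosome and s k on the other — the recessive alleles are on the same chromosome (cis / coupling).

cis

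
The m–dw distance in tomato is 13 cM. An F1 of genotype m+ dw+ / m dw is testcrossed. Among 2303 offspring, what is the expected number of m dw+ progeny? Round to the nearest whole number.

150

A map distance of 13 cM corresponds to a recombination frequency of 0.130.
The F1 is m+ dw+ / m dw, so m dw+ is a recombinant gamete class with expected frequency r/2 = 0.130/2 = 0.0650.
Expected number = 0.0650 × 2303 = 149.69 ≈ 150.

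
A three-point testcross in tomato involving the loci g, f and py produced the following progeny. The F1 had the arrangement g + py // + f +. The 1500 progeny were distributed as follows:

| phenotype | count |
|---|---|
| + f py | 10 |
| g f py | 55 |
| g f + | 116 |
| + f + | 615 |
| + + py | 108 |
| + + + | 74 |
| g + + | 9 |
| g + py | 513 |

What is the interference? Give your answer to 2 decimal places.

The two rarest classes, g + + and + f py, are the double crossovers. Comparing them with the parentals, only the py allele has switched, so py is the middle locus and the order is g – py – f.
g–py: (224 + 19)/1500 = 0.1620; py–f: (129 + 19)/1500 = 0.0987.
Expected DCO frequency = 0.1620 × 0.0987 ≈ 0.01599; observed = 19/1500 ≈ 0.01267.
Coefficient of coincidence = 0.01267/0.01599 ≈ 0.79; interference = 1 − 0.79 = 0.21.

0.21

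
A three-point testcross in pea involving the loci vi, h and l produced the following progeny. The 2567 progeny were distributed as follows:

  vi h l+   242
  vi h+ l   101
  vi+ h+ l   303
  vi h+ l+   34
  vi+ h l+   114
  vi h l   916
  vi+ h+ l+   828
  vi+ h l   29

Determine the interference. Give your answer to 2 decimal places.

The two most frequent reciprocal classes, vi+ h+ l+ and vi h l, are the parental types, so the F1 was vi+ h+ l+ / vi h l.
The two rarest classes, vi h+ l+ and vi+ h l, are the double crossovers. Comparing them with the parentals, only the vi allele has switched, so vi is the middle locus and the order is h – vi – l.
h–vi: (215 + 63)/2567 = 0.1083; vi–l: (545 + 63)/2567 = 0.2369.
Expected DCO frequency = 0.1083 × 0.2369 ≈ 0.02566; observed = 63/2567 ≈ 0.02454.
Coefficient of coincidence = 0.02454/0.02566 ≈ 0.96; interference = 1 − 0.96 = 0.04.

0.04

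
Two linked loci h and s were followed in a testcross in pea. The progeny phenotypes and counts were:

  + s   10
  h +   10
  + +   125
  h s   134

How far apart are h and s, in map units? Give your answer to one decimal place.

The two most frequent classes, + + (125) and h s (134), are the parental types, so the F1 was + + / h s.
The recombinant classes are + s and h +: 10 + 10 = 20.
Recombination frequency = 20/279 = 0.0717 ≈ 7.2%, i.e. 7.2 map units.

7.2 map units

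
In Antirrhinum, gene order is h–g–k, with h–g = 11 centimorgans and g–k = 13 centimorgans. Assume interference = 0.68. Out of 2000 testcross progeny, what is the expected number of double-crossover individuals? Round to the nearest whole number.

Map distances give recombination frequencies of 0.110 and 0.130 for the two intervals.
With interference 0.68 (so coincidence = 0.32), expected double-crossover frequency = 0.110 × 0.130 × 0.32 = 0.00458.
Expected number = 0.00458 × 2000 = 9.15 ≈ 9.

9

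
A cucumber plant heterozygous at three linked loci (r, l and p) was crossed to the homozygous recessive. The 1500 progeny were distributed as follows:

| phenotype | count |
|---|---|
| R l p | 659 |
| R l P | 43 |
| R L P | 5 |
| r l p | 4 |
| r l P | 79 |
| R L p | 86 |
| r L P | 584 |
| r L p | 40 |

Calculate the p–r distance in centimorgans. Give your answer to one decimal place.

The two most frequent reciprocal classes, r L P and R l p, are the parental types, so the F1 was r L P / R l p.
The two rarest classes, R L P and r l p, are the double crossovers. Comparing them with the parentals, only the r allele has switched, so r is the middle locus and the order is l – r – p.
Crossovers in the r–p interval produce the single-crossover classes r L p and R l P (40 + 43 = 83) plus the double crossovers (9).
RF(r–p) = (83 + 9) / 1500 = 92/1500 = 0.0613 → 6.1 centimorgans.

6.1 centimorgans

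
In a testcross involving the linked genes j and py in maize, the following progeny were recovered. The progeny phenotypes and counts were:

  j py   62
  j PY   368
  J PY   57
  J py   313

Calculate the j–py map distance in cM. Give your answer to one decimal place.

14.9 cM

The two most frequent classes, J py (313) and j PY (368), are the parental types, so the F1 was J py / j PY.
The recombinant classes are J PY and j py: 57 + 62 = 119.
Recombination frequency = 119/800 = 0.1487 ≈ 14.9%, i.e. 14.9 cM.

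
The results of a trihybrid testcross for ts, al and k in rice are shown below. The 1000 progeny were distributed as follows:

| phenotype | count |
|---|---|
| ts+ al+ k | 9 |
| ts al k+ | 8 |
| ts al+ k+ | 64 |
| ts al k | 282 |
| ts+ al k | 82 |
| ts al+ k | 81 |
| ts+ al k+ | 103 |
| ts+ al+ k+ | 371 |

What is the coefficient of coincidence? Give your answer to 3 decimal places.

0.519

The two most frequent reciprocal classes, ts al k and ts+ al+ k+, are the parental types, so the F1 was ts al k / ts+ al+ k+.
The two rarest classes, ts al k+ and ts+ al+ k, are the double crossovers. Comparing them with the parentals, only the k allele has switched, so k is the middle locus and the order is al – k – ts.
al–k: (184 + 17)/1000 = 0.2010; k–ts: (146 + 17)/1000 = 0.1630.
Expected DCO frequency = 0.2010 × 0.1630 ≈ 0.03276; observed = 17/1000 ≈ 0.01700.
Coefficient of coincidence = 0.01700/0.03276 ≈ 0.519.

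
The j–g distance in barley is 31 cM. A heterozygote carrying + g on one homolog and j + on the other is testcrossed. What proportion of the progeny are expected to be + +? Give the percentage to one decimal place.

A map distance of 31 cM corresponds to a recombination frequency of 0.310.
The F1 is + g / j +, so + + is a recombinant gamete class with expected frequency r/2 = 0.310/2 = 0.1550.
That is 0.1550 = 15.5% of the progeny.

15.5%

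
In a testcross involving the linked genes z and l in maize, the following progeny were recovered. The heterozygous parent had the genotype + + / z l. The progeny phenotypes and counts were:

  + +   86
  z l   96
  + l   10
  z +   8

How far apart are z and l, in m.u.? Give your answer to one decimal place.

The recombinant classes are + l and z +: 10 + 8 = 18.
Recombination frequency = 18/200 = 0.0900 ≈ 9.0%, i.e. 9.0 m.u.

9.0 m.u.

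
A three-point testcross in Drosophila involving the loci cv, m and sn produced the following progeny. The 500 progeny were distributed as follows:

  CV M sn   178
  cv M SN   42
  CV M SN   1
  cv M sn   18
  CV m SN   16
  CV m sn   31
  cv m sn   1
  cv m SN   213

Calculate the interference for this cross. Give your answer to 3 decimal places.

The two most frequent reciprocal classes, CV M sn and cv m SN, are the parental types, so the F1 was CV M sn / cv m SN.
The two rarest classes, CV M SN and cv m sn, are the double crossovers. Comparing them with the parentals, only the sn allele has switched, so sn is the middle locus and the order is m – sn – cv.
m–sn: (73 + 2)/500 = 0.1500; sn–cv: (34 + 2)/500 = 0.0720.
Expected DCO frequency = 0.1500 × 0.0720 ≈ 0.01080; observed = 2/500 ≈ 0.00400.
Coefficient of coincidence = 0.00400/0.01080 ≈ 0.370; interference = 1 − 0.370 = 0.630.

0.630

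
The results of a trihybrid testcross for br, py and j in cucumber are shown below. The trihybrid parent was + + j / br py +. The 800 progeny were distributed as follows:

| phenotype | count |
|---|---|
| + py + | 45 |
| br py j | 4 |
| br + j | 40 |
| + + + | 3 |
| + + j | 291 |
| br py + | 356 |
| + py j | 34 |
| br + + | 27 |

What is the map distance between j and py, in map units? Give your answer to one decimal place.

8.5 map units

The two rarest classes, + + + and br py j, are the double crossovers. Comparing them with the parentals, only the j allele has switched, so j is the middle locus and the order is br – j – py.
Crossovers in the j–py interval produce the single-crossover classes + py j and br + + (34 + 27 = 61) plus the double crossovers (7).
RF(j–py) = (61 + 7) / 800 = 68/800 = 0.0850 → 8.5 map units.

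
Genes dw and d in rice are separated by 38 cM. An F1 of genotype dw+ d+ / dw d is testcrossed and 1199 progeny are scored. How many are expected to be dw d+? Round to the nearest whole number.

228

A map distance of 38 cM corresponds to a recombination frequency of 0.380.
The F1 is dw+ d+ / dw d, so dw d+ is a recombinant gamete class with expected frequency r/2 = 0.380/2 = 0.1900.
Expected number = 0.1900 × 1199 = 227.81 ≈ 228.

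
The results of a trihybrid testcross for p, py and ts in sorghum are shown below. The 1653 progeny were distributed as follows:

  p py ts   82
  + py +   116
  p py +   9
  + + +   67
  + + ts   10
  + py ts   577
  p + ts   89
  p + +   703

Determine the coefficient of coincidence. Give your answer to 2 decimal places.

The two most frequent reciprocal classes, p + + and + py ts, are the parental types, so the F1 was p + + / + py ts.
The two rarest classes, p py + and + + ts, are the double crossovers. Comparing them with the parentals, only the py allele has switched, so py is the middle locus and the order is ts – py – p.
ts–py: (205 + 19)/1653 = 0.1355; py–p: (149 + 19)/1653 = 0.1016.
Expected DCO frequency = 0.1355 × 0.1016 ≈ 0.01377; observed = 19/1653 ≈ 0.01149.
Coefficient of coincidence = 0.01149/0.01377 ≈ 0.83.

0.83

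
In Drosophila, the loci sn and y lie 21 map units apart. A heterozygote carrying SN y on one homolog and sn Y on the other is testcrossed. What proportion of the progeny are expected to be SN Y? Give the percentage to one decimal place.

10.5%

A map distance of 21 map units corresponds to a recombination frequency of 0.210.
The F1 is SN y / sn Y, so SN Y is a recombinant gamete class with expected frequency r/2 = 0.210/2 = 0.1050.
That is 0.1050 = 10.5% of the progeny.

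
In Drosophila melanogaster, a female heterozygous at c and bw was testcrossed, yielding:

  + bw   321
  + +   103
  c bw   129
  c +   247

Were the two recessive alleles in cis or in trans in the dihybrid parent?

The two most frequent classes are + bw (321) and c + (247); these are the parental (non-recombinant) types.
So the F1 carried + bw on one chromosome and c + on the other — the recessive alleles are on opposite chromosomes (trans / repulsion).

trans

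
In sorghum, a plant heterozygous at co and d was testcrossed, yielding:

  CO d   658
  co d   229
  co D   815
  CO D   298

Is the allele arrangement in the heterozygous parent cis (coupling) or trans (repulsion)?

trans

The two most frequent classes are CO d (658) and co D (815); these are the parental (non-recombinant) types.
So the F1 carried CO d on one chromosome and co D on the other — the recessive alleles are on opposite chromosomes (trans / repulsion).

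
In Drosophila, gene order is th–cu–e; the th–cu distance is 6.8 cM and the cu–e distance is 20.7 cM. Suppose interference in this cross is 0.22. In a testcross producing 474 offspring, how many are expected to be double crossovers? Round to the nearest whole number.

Map distances give recombination frequencies of 0.068 and 0.207 for the two intervals.
With interference 0.22 (so coincidence = 0.78), expected double-crossover frequency = 0.068 × 0.207 × 0.78 = 0.01098.
Expected number = 0.01098 × 474 = 5.20 ≈ 5.

5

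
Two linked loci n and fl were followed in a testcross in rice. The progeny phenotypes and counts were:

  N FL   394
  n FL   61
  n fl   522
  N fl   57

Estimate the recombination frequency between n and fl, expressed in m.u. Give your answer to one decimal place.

11.4 m.u.

The two most frequent classes, N FL (394) and n fl (522), are the parental types, so the F1 was N FL / n fl.
The recombinant classes are N fl and n FL: 57 + 61 = 118.
Recombination frequency = 118/1034 = 0.1141 ≈ 11.4%, i.e. 11.4 m.u.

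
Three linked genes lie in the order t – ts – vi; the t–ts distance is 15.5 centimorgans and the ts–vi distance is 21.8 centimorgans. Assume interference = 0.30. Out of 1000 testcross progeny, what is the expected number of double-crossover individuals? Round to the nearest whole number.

Map distances give recombination frequencies of 0.155 and 0.218 for the two intervals.
With interference 0.30 (so coincidence = 0.70), expected double-crossover frequency = 0.155 × 0.218 × 0.70 = 0.02365.
Expected number = 0.02365 × 1000 = 23.65 ≈ 24.

24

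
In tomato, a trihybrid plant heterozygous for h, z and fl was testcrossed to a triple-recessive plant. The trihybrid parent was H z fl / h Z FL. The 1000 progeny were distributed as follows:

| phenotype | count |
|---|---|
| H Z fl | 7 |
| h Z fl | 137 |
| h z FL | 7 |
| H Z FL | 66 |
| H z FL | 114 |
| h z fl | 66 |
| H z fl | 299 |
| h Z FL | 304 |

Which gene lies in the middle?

z

The two rarest classes, H Z fl and h z FL, are the double crossovers. Comparing them with the parentals, only the z allele has switched, so z is the middle locus and the order is fl – z – h.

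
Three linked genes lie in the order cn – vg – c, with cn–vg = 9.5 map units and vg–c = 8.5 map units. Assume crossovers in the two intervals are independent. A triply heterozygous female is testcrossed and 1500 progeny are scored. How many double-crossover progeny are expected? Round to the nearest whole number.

Map distances give recombination frequencies of 0.095 and 0.085 for the two intervals.
With no interference, expected double-crossover frequency = 0.095 × 0.085 = 0.00808.
Expected number = 0.00808 × 1500 = 12.11 ≈ 12.

12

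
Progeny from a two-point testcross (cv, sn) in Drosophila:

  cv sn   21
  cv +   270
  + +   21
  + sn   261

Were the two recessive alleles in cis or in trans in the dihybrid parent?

The two most frequent classes are + sn (261) and cv + (270); these are the parental (non-recombinant) types.
So the F1 carried + sn on one chromosome and cv + on the other — the recessive alleles are on opposite chromosomes (trans / repulsion).

trans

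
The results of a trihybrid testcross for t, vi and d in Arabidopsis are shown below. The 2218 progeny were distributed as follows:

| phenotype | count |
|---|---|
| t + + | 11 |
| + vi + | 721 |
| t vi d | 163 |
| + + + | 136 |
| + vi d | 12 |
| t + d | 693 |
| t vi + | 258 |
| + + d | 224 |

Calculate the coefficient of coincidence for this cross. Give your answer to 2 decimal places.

0.31

The two most frequent reciprocal classes, + vi + and t + d, are the parental types, so the F1 was + vi + / t + d.
The two rarest classes, + vi d and t + +, are the double crossovers. Comparing them with the parentals, only the d allele has switched, so d is the middle locus and the order is vi – d – t.
vi–d: (299 + 23)/2218 = 0.1452; d–t: (482 + 23)/2218 = 0.2277.
Expected DCO frequency = 0.1452 × 0.2277 ≈ 0.03306; observed = 23/2218 ≈ 0.01037.
Coefficient of coincidence = 0.01037/0.03306 ≈ 0.31.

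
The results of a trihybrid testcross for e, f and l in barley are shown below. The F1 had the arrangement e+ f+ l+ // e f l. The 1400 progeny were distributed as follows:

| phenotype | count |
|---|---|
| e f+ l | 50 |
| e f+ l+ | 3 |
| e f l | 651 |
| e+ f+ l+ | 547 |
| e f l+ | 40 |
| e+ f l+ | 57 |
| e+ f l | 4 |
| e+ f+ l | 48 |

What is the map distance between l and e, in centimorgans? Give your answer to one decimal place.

6.8 centimorgans

The two rarest classes, e f+ l+ and e+ f l, are the double crossovers. Comparing them with the parentals, only the e allele has switched, so e is the middle locus and the order is l – e – f.
Crossovers in the l–e interval produce the single-crossover classes e+ f+ l and e f l+ (48 + 40 = 88) plus the double crossovers (7).
RF(l–e) = (88 + 7) / 1400 = 95/1400 = 0.0679 → 6.8 centimorgans.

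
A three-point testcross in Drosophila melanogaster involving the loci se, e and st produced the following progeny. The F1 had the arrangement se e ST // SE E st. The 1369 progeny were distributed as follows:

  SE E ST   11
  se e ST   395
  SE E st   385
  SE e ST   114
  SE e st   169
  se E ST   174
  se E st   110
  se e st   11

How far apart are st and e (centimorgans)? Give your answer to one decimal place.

26.7 centimorgans

The two rarest classes, se e st and SE E ST, are the double crossovers. Comparing them with the parentals, only the st allele has switched, so st is the middle locus and the order is se – st – e.
Crossovers in the st–e interval produce the single-crossover classes se E ST and SE e st (174 + 169 = 343) plus the double crossovers (22).
RF(st–e) = (343 + 22) / 1369 = 365/1369 = 0.2666 → 26.7 centimorgans.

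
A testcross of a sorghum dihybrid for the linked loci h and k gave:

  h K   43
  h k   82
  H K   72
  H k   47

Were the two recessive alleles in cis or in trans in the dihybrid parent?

cis

The two most frequent classes are H K (72) and h k (82); these are the parental (non-recombinant) types.
So the F1 carried H K on one chromosome and h k on the other — the recessive alleles are on the same chromosome (cis / coupling).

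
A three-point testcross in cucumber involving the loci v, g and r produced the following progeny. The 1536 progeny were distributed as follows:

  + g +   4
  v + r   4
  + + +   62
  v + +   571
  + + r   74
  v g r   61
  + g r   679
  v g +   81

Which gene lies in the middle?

The two most frequent reciprocal classes, v + + and + g r, are the parental types, so the F1 was v + + / + g r.
The two rarest classes, v + r and + g +, are the double crossovers. Comparing them with the parentals, only the r allele has switched, so r is the middle locus and the order is v – r – g.

r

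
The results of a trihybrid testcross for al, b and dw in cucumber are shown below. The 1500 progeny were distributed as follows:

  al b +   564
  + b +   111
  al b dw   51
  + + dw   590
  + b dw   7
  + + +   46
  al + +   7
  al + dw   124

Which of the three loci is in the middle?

The two most frequent reciprocal classes, + + dw and al b +, are the parental types, so the F1 was + + dw / al b +.
The two rarest classes, + b dw and al + +, are the double crossovers. Comparing them with the parentals, only the b allele has switched, so b is the middle locus and the order is al – b – dw.

b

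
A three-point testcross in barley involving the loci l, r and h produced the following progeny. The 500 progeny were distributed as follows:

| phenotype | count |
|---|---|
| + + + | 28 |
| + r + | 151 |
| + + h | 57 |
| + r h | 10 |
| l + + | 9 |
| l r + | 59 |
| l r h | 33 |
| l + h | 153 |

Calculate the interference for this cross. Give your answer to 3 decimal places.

The two most frequent reciprocal classes, l + h and + r +, are the parental types, so the F1 was l + h / + r +.
The two rarest classes, l + + and + r h, are the double crossovers. Comparing them with the parentals, only the h allele has switched, so h is the middle locus and the order is l – h – r.
l–h: (116 + 19)/500 = 0.2700; h–r: (61 + 19)/500 = 0.1600.
Expected DCO frequency = 0.2700 × 0.1600 ≈ 0.04320; observed = 19/500 ≈ 0.03800.
Coefficient of coincidence = 0.03800/0.04320 ≈ 0.880; interference = 1 − 0.880 = 0.120.

0.120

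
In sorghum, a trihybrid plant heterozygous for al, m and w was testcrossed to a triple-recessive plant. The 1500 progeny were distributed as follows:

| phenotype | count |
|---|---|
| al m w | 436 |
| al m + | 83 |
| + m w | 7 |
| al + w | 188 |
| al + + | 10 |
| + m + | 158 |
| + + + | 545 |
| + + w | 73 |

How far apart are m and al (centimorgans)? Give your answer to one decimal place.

24.2 centimorgans

The two most frequent reciprocal classes, + + + and al m w, are the parental types, so the F1 was + + + / al m w.
The two rarest classes, al + + and + m w, are the double crossovers. Comparing them with the parentals, only the al allele has switched, so al is the middle locus and the order is w – al – m.
Crossovers in the al–m interval produce the single-crossover classes + m + and al + w (158 + 188 = 346) plus the double crossovers (17).
RF(al–m) = (346 + 17) / 1500 = 363/1500 = 0.2420 → 24.2 centimorgans.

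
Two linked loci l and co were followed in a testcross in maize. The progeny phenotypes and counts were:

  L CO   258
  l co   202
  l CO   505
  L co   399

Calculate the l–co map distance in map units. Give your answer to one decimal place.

The two most frequent classes, L co (399) and l CO (505), are the parental types, so the F1 was L co / l CO.
The recombinant classes are L CO and l co: 258 + 202 = 460.
Recombination frequency = 460/1364 = 0.3372 ≈ 33.7%, i.e. 33.7 map units.

33.7 map units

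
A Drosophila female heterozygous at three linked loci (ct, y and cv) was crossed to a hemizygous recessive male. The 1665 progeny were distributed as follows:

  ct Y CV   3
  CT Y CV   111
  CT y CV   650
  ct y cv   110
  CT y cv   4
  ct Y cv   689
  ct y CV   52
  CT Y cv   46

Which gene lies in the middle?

cv

The two most frequent reciprocal classes, ct Y cv and CT y CV, are the parental types, so the F1 was ct Y cv / CT y CV.
The two rarest classes, ct Y CV and CT y cv, are the double crossovers. Comparing them with the parentals, only the cv allele has switched, so cv is the middle locus and the order is ct – cv – y.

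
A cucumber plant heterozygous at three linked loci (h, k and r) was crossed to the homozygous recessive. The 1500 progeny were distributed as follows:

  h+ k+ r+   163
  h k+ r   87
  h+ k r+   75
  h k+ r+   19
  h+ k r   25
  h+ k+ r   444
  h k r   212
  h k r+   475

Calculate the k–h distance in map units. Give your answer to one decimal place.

13.7 map units

The two most frequent reciprocal classes, h+ k+ r and h k r+, are the parental types, so the F1 was h+ k+ r / h k r+.
The two rarest classes, h+ k r and h k+ r+, are the double crossovers. Comparing them with the parentals, only the k allele has switched, so k is the middle locus and the order is h – k – r.
Crossovers in the h–k interval produce the single-crossover classes h k+ r and h+ k r+ (87 + 75 = 162) plus the double crossovers (44).
RF(h–k) = (162 + 44) / 1500 = 206/1500 = 0.1373 → 13.7 map units.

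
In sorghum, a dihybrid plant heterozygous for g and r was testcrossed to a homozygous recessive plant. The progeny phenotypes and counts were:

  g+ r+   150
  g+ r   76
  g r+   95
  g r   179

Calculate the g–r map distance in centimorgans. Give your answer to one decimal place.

The two most frequent classes, g+ r+ (150) and g r (179), are the parental types, so the F1 was g+ r+ / g r.
The recombinant classes are g+ r and g r+: 76 + 95 = 171.
Recombination frequency = 171/500 = 0.3420 ≈ 34.2%, i.e. 34.2 centimorgans.

34.2 centimorgans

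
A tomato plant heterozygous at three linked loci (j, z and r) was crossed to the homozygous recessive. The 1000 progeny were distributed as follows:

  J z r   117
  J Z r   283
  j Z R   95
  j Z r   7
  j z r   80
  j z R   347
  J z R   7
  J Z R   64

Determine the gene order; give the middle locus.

j

The two most frequent reciprocal classes, j z R and J Z r, are the parental types, so the F1 was j z R / J Z r.
The two rarest classes, J z R and j Z r, are the double crossovers. Comparing them with the parentals, only the j allele has switched, so j is the middle locus and the order is r – j – z.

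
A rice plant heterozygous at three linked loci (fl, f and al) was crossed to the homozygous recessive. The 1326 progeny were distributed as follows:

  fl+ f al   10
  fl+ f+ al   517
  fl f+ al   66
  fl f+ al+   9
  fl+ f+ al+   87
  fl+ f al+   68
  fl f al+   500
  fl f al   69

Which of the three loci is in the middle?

The two most frequent reciprocal classes, fl+ f+ al and fl f al+, are the parental types, so the F1 was fl+ f+ al / fl f al+.
The two rarest classes, fl+ f al and fl f+ al+, are the double crossovers. Comparing them with the parentals, only the f allele has switched, so f is the middle locus and the order is al – f – fl.

f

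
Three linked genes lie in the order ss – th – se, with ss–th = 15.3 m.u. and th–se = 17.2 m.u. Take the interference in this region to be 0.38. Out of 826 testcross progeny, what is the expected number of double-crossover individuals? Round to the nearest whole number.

Map distances give recombination frequencies of 0.153 and 0.172 for the two intervals.
With interference 0.38 (so coincidence = 0.62), expected double-crossover frequency = 0.153 × 0.172 × 0.62 = 0.01632.
Expected number = 0.01632 × 826 = 13.48 ≈ 13.

13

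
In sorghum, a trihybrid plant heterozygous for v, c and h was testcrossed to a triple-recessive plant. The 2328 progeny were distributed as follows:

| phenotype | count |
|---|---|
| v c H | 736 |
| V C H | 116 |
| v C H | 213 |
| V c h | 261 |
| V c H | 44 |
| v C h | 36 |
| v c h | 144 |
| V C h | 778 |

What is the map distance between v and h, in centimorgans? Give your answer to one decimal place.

The two most frequent reciprocal classes, V C h and v c H, are the parental types, so the F1 was V C h / v c H.
The two rarest classes, v C h and V c H, are the double crossovers. Comparing them with the parentals, only the v allele has switched, so v is the middle locus and the order is h – v – c.
Crossovers in the h–v interval produce the single-crossover classes V C H and v c h (116 + 144 = 260) plus the double crossovers (80).
RF(h–v) = (260 + 80) / 2328 = 340/2328 = 0.1460 → 14.6 centimorgans.

14.6 centimorgans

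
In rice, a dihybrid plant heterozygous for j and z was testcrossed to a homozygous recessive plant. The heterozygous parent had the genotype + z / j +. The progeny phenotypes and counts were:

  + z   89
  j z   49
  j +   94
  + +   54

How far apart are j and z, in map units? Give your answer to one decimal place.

36.0 map units

The recombinant classes are + + and j z: 54 + 49 = 103.
Recombination frequency = 103/286 = 0.3601 ≈ 36.0%, i.e. 36.0 map units.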